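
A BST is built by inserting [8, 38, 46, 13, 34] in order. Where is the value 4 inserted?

Starting tree (level order): [8, None, 38, 13, 46, None, 34]
Insertion path: 8
Result: insert 4 as left child of 8
Final tree (level order): [8, 4, 38, None, None, 13, 46, None, 34]


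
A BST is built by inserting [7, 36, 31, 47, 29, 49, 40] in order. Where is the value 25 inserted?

Starting tree (level order): [7, None, 36, 31, 47, 29, None, 40, 49]
Insertion path: 7 -> 36 -> 31 -> 29
Result: insert 25 as left child of 29
Final tree (level order): [7, None, 36, 31, 47, 29, None, 40, 49, 25]


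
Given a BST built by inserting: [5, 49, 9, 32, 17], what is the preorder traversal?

Tree insertion order: [5, 49, 9, 32, 17]
Tree (level-order array): [5, None, 49, 9, None, None, 32, 17]
Preorder traversal: [5, 49, 9, 32, 17]


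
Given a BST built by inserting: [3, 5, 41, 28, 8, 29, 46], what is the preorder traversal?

Tree insertion order: [3, 5, 41, 28, 8, 29, 46]
Tree (level-order array): [3, None, 5, None, 41, 28, 46, 8, 29]
Preorder traversal: [3, 5, 41, 28, 8, 29, 46]


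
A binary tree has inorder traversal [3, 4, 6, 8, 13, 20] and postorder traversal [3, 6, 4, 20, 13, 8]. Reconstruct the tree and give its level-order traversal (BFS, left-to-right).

Inorder:   [3, 4, 6, 8, 13, 20]
Postorder: [3, 6, 4, 20, 13, 8]
Algorithm: postorder visits root last, so walk postorder right-to-left;
each value is the root of the current inorder slice — split it at that
value, recurse on the right subtree first, then the left.
Recursive splits:
  root=8; inorder splits into left=[3, 4, 6], right=[13, 20]
  root=13; inorder splits into left=[], right=[20]
  root=20; inorder splits into left=[], right=[]
  root=4; inorder splits into left=[3], right=[6]
  root=6; inorder splits into left=[], right=[]
  root=3; inorder splits into left=[], right=[]
Reconstructed level-order: [8, 4, 13, 3, 6, 20]


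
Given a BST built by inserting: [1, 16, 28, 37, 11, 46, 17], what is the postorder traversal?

Tree insertion order: [1, 16, 28, 37, 11, 46, 17]
Tree (level-order array): [1, None, 16, 11, 28, None, None, 17, 37, None, None, None, 46]
Postorder traversal: [11, 17, 46, 37, 28, 16, 1]


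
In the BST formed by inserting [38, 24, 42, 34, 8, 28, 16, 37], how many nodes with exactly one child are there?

Tree built from: [38, 24, 42, 34, 8, 28, 16, 37]
Tree (level-order array): [38, 24, 42, 8, 34, None, None, None, 16, 28, 37]
Rule: These are nodes with exactly 1 non-null child.
Per-node child counts:
  node 38: 2 child(ren)
  node 24: 2 child(ren)
  node 8: 1 child(ren)
  node 16: 0 child(ren)
  node 34: 2 child(ren)
  node 28: 0 child(ren)
  node 37: 0 child(ren)
  node 42: 0 child(ren)
Matching nodes: [8]
Count of nodes with exactly one child: 1


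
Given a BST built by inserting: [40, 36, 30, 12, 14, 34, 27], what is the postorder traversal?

Tree insertion order: [40, 36, 30, 12, 14, 34, 27]
Tree (level-order array): [40, 36, None, 30, None, 12, 34, None, 14, None, None, None, 27]
Postorder traversal: [27, 14, 12, 34, 30, 36, 40]


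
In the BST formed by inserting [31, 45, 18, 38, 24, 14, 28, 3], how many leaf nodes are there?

Tree built from: [31, 45, 18, 38, 24, 14, 28, 3]
Tree (level-order array): [31, 18, 45, 14, 24, 38, None, 3, None, None, 28]
Rule: A leaf has 0 children.
Per-node child counts:
  node 31: 2 child(ren)
  node 18: 2 child(ren)
  node 14: 1 child(ren)
  node 3: 0 child(ren)
  node 24: 1 child(ren)
  node 28: 0 child(ren)
  node 45: 1 child(ren)
  node 38: 0 child(ren)
Matching nodes: [3, 28, 38]
Count of leaf nodes: 3


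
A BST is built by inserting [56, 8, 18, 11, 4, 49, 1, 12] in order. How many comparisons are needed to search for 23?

Search path for 23: 56 -> 8 -> 18 -> 49
Found: False
Comparisons: 4


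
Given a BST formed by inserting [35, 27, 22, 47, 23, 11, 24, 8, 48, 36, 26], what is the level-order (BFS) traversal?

Tree insertion order: [35, 27, 22, 47, 23, 11, 24, 8, 48, 36, 26]
Tree (level-order array): [35, 27, 47, 22, None, 36, 48, 11, 23, None, None, None, None, 8, None, None, 24, None, None, None, 26]
BFS from the root, enqueuing left then right child of each popped node:
  queue [35] -> pop 35, enqueue [27, 47], visited so far: [35]
  queue [27, 47] -> pop 27, enqueue [22], visited so far: [35, 27]
  queue [47, 22] -> pop 47, enqueue [36, 48], visited so far: [35, 27, 47]
  queue [22, 36, 48] -> pop 22, enqueue [11, 23], visited so far: [35, 27, 47, 22]
  queue [36, 48, 11, 23] -> pop 36, enqueue [none], visited so far: [35, 27, 47, 22, 36]
  queue [48, 11, 23] -> pop 48, enqueue [none], visited so far: [35, 27, 47, 22, 36, 48]
  queue [11, 23] -> pop 11, enqueue [8], visited so far: [35, 27, 47, 22, 36, 48, 11]
  queue [23, 8] -> pop 23, enqueue [24], visited so far: [35, 27, 47, 22, 36, 48, 11, 23]
  queue [8, 24] -> pop 8, enqueue [none], visited so far: [35, 27, 47, 22, 36, 48, 11, 23, 8]
  queue [24] -> pop 24, enqueue [26], visited so far: [35, 27, 47, 22, 36, 48, 11, 23, 8, 24]
  queue [26] -> pop 26, enqueue [none], visited so far: [35, 27, 47, 22, 36, 48, 11, 23, 8, 24, 26]
Result: [35, 27, 47, 22, 36, 48, 11, 23, 8, 24, 26]


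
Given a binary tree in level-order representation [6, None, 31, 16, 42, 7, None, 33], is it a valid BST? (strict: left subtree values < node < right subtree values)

Level-order array: [6, None, 31, 16, 42, 7, None, 33]
Validate using subtree bounds (lo, hi): at each node, require lo < value < hi,
then recurse left with hi=value and right with lo=value.
Preorder trace (stopping at first violation):
  at node 6 with bounds (-inf, +inf): OK
  at node 31 with bounds (6, +inf): OK
  at node 16 with bounds (6, 31): OK
  at node 7 with bounds (6, 16): OK
  at node 42 with bounds (31, +inf): OK
  at node 33 with bounds (31, 42): OK
No violation found at any node.
Result: Valid BST


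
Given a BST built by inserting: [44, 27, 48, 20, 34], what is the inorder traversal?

Tree insertion order: [44, 27, 48, 20, 34]
Tree (level-order array): [44, 27, 48, 20, 34]
Inorder traversal: [20, 27, 34, 44, 48]


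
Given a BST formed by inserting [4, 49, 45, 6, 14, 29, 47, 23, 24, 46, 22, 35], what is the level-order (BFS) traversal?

Tree insertion order: [4, 49, 45, 6, 14, 29, 47, 23, 24, 46, 22, 35]
Tree (level-order array): [4, None, 49, 45, None, 6, 47, None, 14, 46, None, None, 29, None, None, 23, 35, 22, 24]
BFS from the root, enqueuing left then right child of each popped node:
  queue [4] -> pop 4, enqueue [49], visited so far: [4]
  queue [49] -> pop 49, enqueue [45], visited so far: [4, 49]
  queue [45] -> pop 45, enqueue [6, 47], visited so far: [4, 49, 45]
  queue [6, 47] -> pop 6, enqueue [14], visited so far: [4, 49, 45, 6]
  queue [47, 14] -> pop 47, enqueue [46], visited so far: [4, 49, 45, 6, 47]
  queue [14, 46] -> pop 14, enqueue [29], visited so far: [4, 49, 45, 6, 47, 14]
  queue [46, 29] -> pop 46, enqueue [none], visited so far: [4, 49, 45, 6, 47, 14, 46]
  queue [29] -> pop 29, enqueue [23, 35], visited so far: [4, 49, 45, 6, 47, 14, 46, 29]
  queue [23, 35] -> pop 23, enqueue [22, 24], visited so far: [4, 49, 45, 6, 47, 14, 46, 29, 23]
  queue [35, 22, 24] -> pop 35, enqueue [none], visited so far: [4, 49, 45, 6, 47, 14, 46, 29, 23, 35]
  queue [22, 24] -> pop 22, enqueue [none], visited so far: [4, 49, 45, 6, 47, 14, 46, 29, 23, 35, 22]
  queue [24] -> pop 24, enqueue [none], visited so far: [4, 49, 45, 6, 47, 14, 46, 29, 23, 35, 22, 24]
Result: [4, 49, 45, 6, 47, 14, 46, 29, 23, 35, 22, 24]


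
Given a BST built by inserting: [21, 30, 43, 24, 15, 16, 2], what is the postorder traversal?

Tree insertion order: [21, 30, 43, 24, 15, 16, 2]
Tree (level-order array): [21, 15, 30, 2, 16, 24, 43]
Postorder traversal: [2, 16, 15, 24, 43, 30, 21]


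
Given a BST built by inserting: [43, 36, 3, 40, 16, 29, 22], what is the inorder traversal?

Tree insertion order: [43, 36, 3, 40, 16, 29, 22]
Tree (level-order array): [43, 36, None, 3, 40, None, 16, None, None, None, 29, 22]
Inorder traversal: [3, 16, 22, 29, 36, 40, 43]


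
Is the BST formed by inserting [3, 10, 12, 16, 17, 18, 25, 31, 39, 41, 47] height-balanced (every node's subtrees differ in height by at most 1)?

Tree (level-order array): [3, None, 10, None, 12, None, 16, None, 17, None, 18, None, 25, None, 31, None, 39, None, 41, None, 47]
Definition: a tree is height-balanced if, at every node, |h(left) - h(right)| <= 1 (empty subtree has height -1).
Bottom-up per-node check:
  node 47: h_left=-1, h_right=-1, diff=0 [OK], height=0
  node 41: h_left=-1, h_right=0, diff=1 [OK], height=1
  node 39: h_left=-1, h_right=1, diff=2 [FAIL (|-1-1|=2 > 1)], height=2
  node 31: h_left=-1, h_right=2, diff=3 [FAIL (|-1-2|=3 > 1)], height=3
  node 25: h_left=-1, h_right=3, diff=4 [FAIL (|-1-3|=4 > 1)], height=4
  node 18: h_left=-1, h_right=4, diff=5 [FAIL (|-1-4|=5 > 1)], height=5
  node 17: h_left=-1, h_right=5, diff=6 [FAIL (|-1-5|=6 > 1)], height=6
  node 16: h_left=-1, h_right=6, diff=7 [FAIL (|-1-6|=7 > 1)], height=7
  node 12: h_left=-1, h_right=7, diff=8 [FAIL (|-1-7|=8 > 1)], height=8
  node 10: h_left=-1, h_right=8, diff=9 [FAIL (|-1-8|=9 > 1)], height=9
  node 3: h_left=-1, h_right=9, diff=10 [FAIL (|-1-9|=10 > 1)], height=10
Node 39 violates the condition: |-1 - 1| = 2 > 1.
Result: Not balanced


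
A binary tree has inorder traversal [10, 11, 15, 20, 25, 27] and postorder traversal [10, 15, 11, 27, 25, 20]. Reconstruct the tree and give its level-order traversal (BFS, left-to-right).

Inorder:   [10, 11, 15, 20, 25, 27]
Postorder: [10, 15, 11, 27, 25, 20]
Algorithm: postorder visits root last, so walk postorder right-to-left;
each value is the root of the current inorder slice — split it at that
value, recurse on the right subtree first, then the left.
Recursive splits:
  root=20; inorder splits into left=[10, 11, 15], right=[25, 27]
  root=25; inorder splits into left=[], right=[27]
  root=27; inorder splits into left=[], right=[]
  root=11; inorder splits into left=[10], right=[15]
  root=15; inorder splits into left=[], right=[]
  root=10; inorder splits into left=[], right=[]
Reconstructed level-order: [20, 11, 25, 10, 15, 27]


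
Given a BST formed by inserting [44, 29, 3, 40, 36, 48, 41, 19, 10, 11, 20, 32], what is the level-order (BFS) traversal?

Tree insertion order: [44, 29, 3, 40, 36, 48, 41, 19, 10, 11, 20, 32]
Tree (level-order array): [44, 29, 48, 3, 40, None, None, None, 19, 36, 41, 10, 20, 32, None, None, None, None, 11]
BFS from the root, enqueuing left then right child of each popped node:
  queue [44] -> pop 44, enqueue [29, 48], visited so far: [44]
  queue [29, 48] -> pop 29, enqueue [3, 40], visited so far: [44, 29]
  queue [48, 3, 40] -> pop 48, enqueue [none], visited so far: [44, 29, 48]
  queue [3, 40] -> pop 3, enqueue [19], visited so far: [44, 29, 48, 3]
  queue [40, 19] -> pop 40, enqueue [36, 41], visited so far: [44, 29, 48, 3, 40]
  queue [19, 36, 41] -> pop 19, enqueue [10, 20], visited so far: [44, 29, 48, 3, 40, 19]
  queue [36, 41, 10, 20] -> pop 36, enqueue [32], visited so far: [44, 29, 48, 3, 40, 19, 36]
  queue [41, 10, 20, 32] -> pop 41, enqueue [none], visited so far: [44, 29, 48, 3, 40, 19, 36, 41]
  queue [10, 20, 32] -> pop 10, enqueue [11], visited so far: [44, 29, 48, 3, 40, 19, 36, 41, 10]
  queue [20, 32, 11] -> pop 20, enqueue [none], visited so far: [44, 29, 48, 3, 40, 19, 36, 41, 10, 20]
  queue [32, 11] -> pop 32, enqueue [none], visited so far: [44, 29, 48, 3, 40, 19, 36, 41, 10, 20, 32]
  queue [11] -> pop 11, enqueue [none], visited so far: [44, 29, 48, 3, 40, 19, 36, 41, 10, 20, 32, 11]
Result: [44, 29, 48, 3, 40, 19, 36, 41, 10, 20, 32, 11]


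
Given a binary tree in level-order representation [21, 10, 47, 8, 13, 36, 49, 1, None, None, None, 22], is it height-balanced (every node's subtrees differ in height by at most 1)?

Tree (level-order array): [21, 10, 47, 8, 13, 36, 49, 1, None, None, None, 22]
Definition: a tree is height-balanced if, at every node, |h(left) - h(right)| <= 1 (empty subtree has height -1).
Bottom-up per-node check:
  node 1: h_left=-1, h_right=-1, diff=0 [OK], height=0
  node 8: h_left=0, h_right=-1, diff=1 [OK], height=1
  node 13: h_left=-1, h_right=-1, diff=0 [OK], height=0
  node 10: h_left=1, h_right=0, diff=1 [OK], height=2
  node 22: h_left=-1, h_right=-1, diff=0 [OK], height=0
  node 36: h_left=0, h_right=-1, diff=1 [OK], height=1
  node 49: h_left=-1, h_right=-1, diff=0 [OK], height=0
  node 47: h_left=1, h_right=0, diff=1 [OK], height=2
  node 21: h_left=2, h_right=2, diff=0 [OK], height=3
All nodes satisfy the balance condition.
Result: Balanced


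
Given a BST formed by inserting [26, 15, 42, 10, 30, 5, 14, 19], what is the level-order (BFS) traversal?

Tree insertion order: [26, 15, 42, 10, 30, 5, 14, 19]
Tree (level-order array): [26, 15, 42, 10, 19, 30, None, 5, 14]
BFS from the root, enqueuing left then right child of each popped node:
  queue [26] -> pop 26, enqueue [15, 42], visited so far: [26]
  queue [15, 42] -> pop 15, enqueue [10, 19], visited so far: [26, 15]
  queue [42, 10, 19] -> pop 42, enqueue [30], visited so far: [26, 15, 42]
  queue [10, 19, 30] -> pop 10, enqueue [5, 14], visited so far: [26, 15, 42, 10]
  queue [19, 30, 5, 14] -> pop 19, enqueue [none], visited so far: [26, 15, 42, 10, 19]
  queue [30, 5, 14] -> pop 30, enqueue [none], visited so far: [26, 15, 42, 10, 19, 30]
  queue [5, 14] -> pop 5, enqueue [none], visited so far: [26, 15, 42, 10, 19, 30, 5]
  queue [14] -> pop 14, enqueue [none], visited so far: [26, 15, 42, 10, 19, 30, 5, 14]
Result: [26, 15, 42, 10, 19, 30, 5, 14]


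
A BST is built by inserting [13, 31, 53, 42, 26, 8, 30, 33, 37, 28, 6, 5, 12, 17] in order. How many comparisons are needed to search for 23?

Search path for 23: 13 -> 31 -> 26 -> 17
Found: False
Comparisons: 4


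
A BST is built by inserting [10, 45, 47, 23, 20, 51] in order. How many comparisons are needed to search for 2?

Search path for 2: 10
Found: False
Comparisons: 1


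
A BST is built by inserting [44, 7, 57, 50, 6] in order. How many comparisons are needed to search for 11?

Search path for 11: 44 -> 7
Found: False
Comparisons: 2


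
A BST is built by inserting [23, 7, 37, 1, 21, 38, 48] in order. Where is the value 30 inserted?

Starting tree (level order): [23, 7, 37, 1, 21, None, 38, None, None, None, None, None, 48]
Insertion path: 23 -> 37
Result: insert 30 as left child of 37
Final tree (level order): [23, 7, 37, 1, 21, 30, 38, None, None, None, None, None, None, None, 48]


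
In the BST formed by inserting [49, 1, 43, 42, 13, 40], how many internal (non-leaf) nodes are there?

Tree built from: [49, 1, 43, 42, 13, 40]
Tree (level-order array): [49, 1, None, None, 43, 42, None, 13, None, None, 40]
Rule: An internal node has at least one child.
Per-node child counts:
  node 49: 1 child(ren)
  node 1: 1 child(ren)
  node 43: 1 child(ren)
  node 42: 1 child(ren)
  node 13: 1 child(ren)
  node 40: 0 child(ren)
Matching nodes: [49, 1, 43, 42, 13]
Count of internal (non-leaf) nodes: 5


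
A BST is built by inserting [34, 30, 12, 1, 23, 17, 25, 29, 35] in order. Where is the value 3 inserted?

Starting tree (level order): [34, 30, 35, 12, None, None, None, 1, 23, None, None, 17, 25, None, None, None, 29]
Insertion path: 34 -> 30 -> 12 -> 1
Result: insert 3 as right child of 1
Final tree (level order): [34, 30, 35, 12, None, None, None, 1, 23, None, 3, 17, 25, None, None, None, None, None, 29]


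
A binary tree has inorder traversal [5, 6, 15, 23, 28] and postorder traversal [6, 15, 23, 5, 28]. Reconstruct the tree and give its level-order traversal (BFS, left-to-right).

Inorder:   [5, 6, 15, 23, 28]
Postorder: [6, 15, 23, 5, 28]
Algorithm: postorder visits root last, so walk postorder right-to-left;
each value is the root of the current inorder slice — split it at that
value, recurse on the right subtree first, then the left.
Recursive splits:
  root=28; inorder splits into left=[5, 6, 15, 23], right=[]
  root=5; inorder splits into left=[], right=[6, 15, 23]
  root=23; inorder splits into left=[6, 15], right=[]
  root=15; inorder splits into left=[6], right=[]
  root=6; inorder splits into left=[], right=[]
Reconstructed level-order: [28, 5, 23, 15, 6]


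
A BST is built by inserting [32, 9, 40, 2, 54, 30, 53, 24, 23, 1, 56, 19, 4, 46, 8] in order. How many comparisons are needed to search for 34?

Search path for 34: 32 -> 40
Found: False
Comparisons: 2


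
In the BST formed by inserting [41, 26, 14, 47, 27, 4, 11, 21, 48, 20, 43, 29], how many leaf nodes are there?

Tree built from: [41, 26, 14, 47, 27, 4, 11, 21, 48, 20, 43, 29]
Tree (level-order array): [41, 26, 47, 14, 27, 43, 48, 4, 21, None, 29, None, None, None, None, None, 11, 20]
Rule: A leaf has 0 children.
Per-node child counts:
  node 41: 2 child(ren)
  node 26: 2 child(ren)
  node 14: 2 child(ren)
  node 4: 1 child(ren)
  node 11: 0 child(ren)
  node 21: 1 child(ren)
  node 20: 0 child(ren)
  node 27: 1 child(ren)
  node 29: 0 child(ren)
  node 47: 2 child(ren)
  node 43: 0 child(ren)
  node 48: 0 child(ren)
Matching nodes: [11, 20, 29, 43, 48]
Count of leaf nodes: 5


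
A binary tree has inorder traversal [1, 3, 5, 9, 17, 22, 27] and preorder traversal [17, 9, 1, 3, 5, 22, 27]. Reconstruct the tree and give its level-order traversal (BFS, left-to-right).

Inorder:  [1, 3, 5, 9, 17, 22, 27]
Preorder: [17, 9, 1, 3, 5, 22, 27]
Algorithm: preorder visits root first, so consume preorder in order;
for each root, split the current inorder slice at that value into
left-subtree inorder and right-subtree inorder, then recurse.
Recursive splits:
  root=17; inorder splits into left=[1, 3, 5, 9], right=[22, 27]
  root=9; inorder splits into left=[1, 3, 5], right=[]
  root=1; inorder splits into left=[], right=[3, 5]
  root=3; inorder splits into left=[], right=[5]
  root=5; inorder splits into left=[], right=[]
  root=22; inorder splits into left=[], right=[27]
  root=27; inorder splits into left=[], right=[]
Reconstructed level-order: [17, 9, 22, 1, 27, 3, 5]


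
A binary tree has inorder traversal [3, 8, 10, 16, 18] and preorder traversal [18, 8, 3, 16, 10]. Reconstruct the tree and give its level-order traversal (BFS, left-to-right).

Inorder:  [3, 8, 10, 16, 18]
Preorder: [18, 8, 3, 16, 10]
Algorithm: preorder visits root first, so consume preorder in order;
for each root, split the current inorder slice at that value into
left-subtree inorder and right-subtree inorder, then recurse.
Recursive splits:
  root=18; inorder splits into left=[3, 8, 10, 16], right=[]
  root=8; inorder splits into left=[3], right=[10, 16]
  root=3; inorder splits into left=[], right=[]
  root=16; inorder splits into left=[10], right=[]
  root=10; inorder splits into left=[], right=[]
Reconstructed level-order: [18, 8, 3, 16, 10]


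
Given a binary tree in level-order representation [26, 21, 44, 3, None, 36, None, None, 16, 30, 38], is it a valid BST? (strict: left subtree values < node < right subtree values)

Level-order array: [26, 21, 44, 3, None, 36, None, None, 16, 30, 38]
Validate using subtree bounds (lo, hi): at each node, require lo < value < hi,
then recurse left with hi=value and right with lo=value.
Preorder trace (stopping at first violation):
  at node 26 with bounds (-inf, +inf): OK
  at node 21 with bounds (-inf, 26): OK
  at node 3 with bounds (-inf, 21): OK
  at node 16 with bounds (3, 21): OK
  at node 44 with bounds (26, +inf): OK
  at node 36 with bounds (26, 44): OK
  at node 30 with bounds (26, 36): OK
  at node 38 with bounds (36, 44): OK
No violation found at any node.
Result: Valid BST


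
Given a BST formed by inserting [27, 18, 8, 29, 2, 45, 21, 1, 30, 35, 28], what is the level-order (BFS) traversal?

Tree insertion order: [27, 18, 8, 29, 2, 45, 21, 1, 30, 35, 28]
Tree (level-order array): [27, 18, 29, 8, 21, 28, 45, 2, None, None, None, None, None, 30, None, 1, None, None, 35]
BFS from the root, enqueuing left then right child of each popped node:
  queue [27] -> pop 27, enqueue [18, 29], visited so far: [27]
  queue [18, 29] -> pop 18, enqueue [8, 21], visited so far: [27, 18]
  queue [29, 8, 21] -> pop 29, enqueue [28, 45], visited so far: [27, 18, 29]
  queue [8, 21, 28, 45] -> pop 8, enqueue [2], visited so far: [27, 18, 29, 8]
  queue [21, 28, 45, 2] -> pop 21, enqueue [none], visited so far: [27, 18, 29, 8, 21]
  queue [28, 45, 2] -> pop 28, enqueue [none], visited so far: [27, 18, 29, 8, 21, 28]
  queue [45, 2] -> pop 45, enqueue [30], visited so far: [27, 18, 29, 8, 21, 28, 45]
  queue [2, 30] -> pop 2, enqueue [1], visited so far: [27, 18, 29, 8, 21, 28, 45, 2]
  queue [30, 1] -> pop 30, enqueue [35], visited so far: [27, 18, 29, 8, 21, 28, 45, 2, 30]
  queue [1, 35] -> pop 1, enqueue [none], visited so far: [27, 18, 29, 8, 21, 28, 45, 2, 30, 1]
  queue [35] -> pop 35, enqueue [none], visited so far: [27, 18, 29, 8, 21, 28, 45, 2, 30, 1, 35]
Result: [27, 18, 29, 8, 21, 28, 45, 2, 30, 1, 35]


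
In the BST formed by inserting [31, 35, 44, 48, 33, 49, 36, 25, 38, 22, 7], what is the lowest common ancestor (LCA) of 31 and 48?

Tree insertion order: [31, 35, 44, 48, 33, 49, 36, 25, 38, 22, 7]
Tree (level-order array): [31, 25, 35, 22, None, 33, 44, 7, None, None, None, 36, 48, None, None, None, 38, None, 49]
In a BST, the LCA of p=31, q=48 is the first node v on the
root-to-leaf path with p <= v <= q (go left if both < v, right if both > v).
Walk from root:
  at 31: 31 <= 31 <= 48, this is the LCA
LCA = 31


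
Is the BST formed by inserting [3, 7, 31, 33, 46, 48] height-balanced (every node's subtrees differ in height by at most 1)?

Tree (level-order array): [3, None, 7, None, 31, None, 33, None, 46, None, 48]
Definition: a tree is height-balanced if, at every node, |h(left) - h(right)| <= 1 (empty subtree has height -1).
Bottom-up per-node check:
  node 48: h_left=-1, h_right=-1, diff=0 [OK], height=0
  node 46: h_left=-1, h_right=0, diff=1 [OK], height=1
  node 33: h_left=-1, h_right=1, diff=2 [FAIL (|-1-1|=2 > 1)], height=2
  node 31: h_left=-1, h_right=2, diff=3 [FAIL (|-1-2|=3 > 1)], height=3
  node 7: h_left=-1, h_right=3, diff=4 [FAIL (|-1-3|=4 > 1)], height=4
  node 3: h_left=-1, h_right=4, diff=5 [FAIL (|-1-4|=5 > 1)], height=5
Node 33 violates the condition: |-1 - 1| = 2 > 1.
Result: Not balanced


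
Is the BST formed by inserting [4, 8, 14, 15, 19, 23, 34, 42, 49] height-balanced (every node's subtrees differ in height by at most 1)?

Tree (level-order array): [4, None, 8, None, 14, None, 15, None, 19, None, 23, None, 34, None, 42, None, 49]
Definition: a tree is height-balanced if, at every node, |h(left) - h(right)| <= 1 (empty subtree has height -1).
Bottom-up per-node check:
  node 49: h_left=-1, h_right=-1, diff=0 [OK], height=0
  node 42: h_left=-1, h_right=0, diff=1 [OK], height=1
  node 34: h_left=-1, h_right=1, diff=2 [FAIL (|-1-1|=2 > 1)], height=2
  node 23: h_left=-1, h_right=2, diff=3 [FAIL (|-1-2|=3 > 1)], height=3
  node 19: h_left=-1, h_right=3, diff=4 [FAIL (|-1-3|=4 > 1)], height=4
  node 15: h_left=-1, h_right=4, diff=5 [FAIL (|-1-4|=5 > 1)], height=5
  node 14: h_left=-1, h_right=5, diff=6 [FAIL (|-1-5|=6 > 1)], height=6
  node 8: h_left=-1, h_right=6, diff=7 [FAIL (|-1-6|=7 > 1)], height=7
  node 4: h_left=-1, h_right=7, diff=8 [FAIL (|-1-7|=8 > 1)], height=8
Node 34 violates the condition: |-1 - 1| = 2 > 1.
Result: Not balanced


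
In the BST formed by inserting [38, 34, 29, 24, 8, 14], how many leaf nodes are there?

Tree built from: [38, 34, 29, 24, 8, 14]
Tree (level-order array): [38, 34, None, 29, None, 24, None, 8, None, None, 14]
Rule: A leaf has 0 children.
Per-node child counts:
  node 38: 1 child(ren)
  node 34: 1 child(ren)
  node 29: 1 child(ren)
  node 24: 1 child(ren)
  node 8: 1 child(ren)
  node 14: 0 child(ren)
Matching nodes: [14]
Count of leaf nodes: 1


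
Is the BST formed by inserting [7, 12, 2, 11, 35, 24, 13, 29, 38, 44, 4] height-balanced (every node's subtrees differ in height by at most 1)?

Tree (level-order array): [7, 2, 12, None, 4, 11, 35, None, None, None, None, 24, 38, 13, 29, None, 44]
Definition: a tree is height-balanced if, at every node, |h(left) - h(right)| <= 1 (empty subtree has height -1).
Bottom-up per-node check:
  node 4: h_left=-1, h_right=-1, diff=0 [OK], height=0
  node 2: h_left=-1, h_right=0, diff=1 [OK], height=1
  node 11: h_left=-1, h_right=-1, diff=0 [OK], height=0
  node 13: h_left=-1, h_right=-1, diff=0 [OK], height=0
  node 29: h_left=-1, h_right=-1, diff=0 [OK], height=0
  node 24: h_left=0, h_right=0, diff=0 [OK], height=1
  node 44: h_left=-1, h_right=-1, diff=0 [OK], height=0
  node 38: h_left=-1, h_right=0, diff=1 [OK], height=1
  node 35: h_left=1, h_right=1, diff=0 [OK], height=2
  node 12: h_left=0, h_right=2, diff=2 [FAIL (|0-2|=2 > 1)], height=3
  node 7: h_left=1, h_right=3, diff=2 [FAIL (|1-3|=2 > 1)], height=4
Node 12 violates the condition: |0 - 2| = 2 > 1.
Result: Not balanced


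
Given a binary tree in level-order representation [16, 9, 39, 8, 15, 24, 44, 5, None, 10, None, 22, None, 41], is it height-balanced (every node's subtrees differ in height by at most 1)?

Tree (level-order array): [16, 9, 39, 8, 15, 24, 44, 5, None, 10, None, 22, None, 41]
Definition: a tree is height-balanced if, at every node, |h(left) - h(right)| <= 1 (empty subtree has height -1).
Bottom-up per-node check:
  node 5: h_left=-1, h_right=-1, diff=0 [OK], height=0
  node 8: h_left=0, h_right=-1, diff=1 [OK], height=1
  node 10: h_left=-1, h_right=-1, diff=0 [OK], height=0
  node 15: h_left=0, h_right=-1, diff=1 [OK], height=1
  node 9: h_left=1, h_right=1, diff=0 [OK], height=2
  node 22: h_left=-1, h_right=-1, diff=0 [OK], height=0
  node 24: h_left=0, h_right=-1, diff=1 [OK], height=1
  node 41: h_left=-1, h_right=-1, diff=0 [OK], height=0
  node 44: h_left=0, h_right=-1, diff=1 [OK], height=1
  node 39: h_left=1, h_right=1, diff=0 [OK], height=2
  node 16: h_left=2, h_right=2, diff=0 [OK], height=3
All nodes satisfy the balance condition.
Result: Balanced


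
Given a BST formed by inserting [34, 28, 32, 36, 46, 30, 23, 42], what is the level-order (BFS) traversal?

Tree insertion order: [34, 28, 32, 36, 46, 30, 23, 42]
Tree (level-order array): [34, 28, 36, 23, 32, None, 46, None, None, 30, None, 42]
BFS from the root, enqueuing left then right child of each popped node:
  queue [34] -> pop 34, enqueue [28, 36], visited so far: [34]
  queue [28, 36] -> pop 28, enqueue [23, 32], visited so far: [34, 28]
  queue [36, 23, 32] -> pop 36, enqueue [46], visited so far: [34, 28, 36]
  queue [23, 32, 46] -> pop 23, enqueue [none], visited so far: [34, 28, 36, 23]
  queue [32, 46] -> pop 32, enqueue [30], visited so far: [34, 28, 36, 23, 32]
  queue [46, 30] -> pop 46, enqueue [42], visited so far: [34, 28, 36, 23, 32, 46]
  queue [30, 42] -> pop 30, enqueue [none], visited so far: [34, 28, 36, 23, 32, 46, 30]
  queue [42] -> pop 42, enqueue [none], visited so far: [34, 28, 36, 23, 32, 46, 30, 42]
Result: [34, 28, 36, 23, 32, 46, 30, 42]


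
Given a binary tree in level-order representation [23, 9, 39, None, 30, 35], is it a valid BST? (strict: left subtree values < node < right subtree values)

Level-order array: [23, 9, 39, None, 30, 35]
Validate using subtree bounds (lo, hi): at each node, require lo < value < hi,
then recurse left with hi=value and right with lo=value.
Preorder trace (stopping at first violation):
  at node 23 with bounds (-inf, +inf): OK
  at node 9 with bounds (-inf, 23): OK
  at node 30 with bounds (9, 23): VIOLATION
Node 30 violates its bound: not (9 < 30 < 23).
Result: Not a valid BST


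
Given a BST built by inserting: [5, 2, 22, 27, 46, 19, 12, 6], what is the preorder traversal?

Tree insertion order: [5, 2, 22, 27, 46, 19, 12, 6]
Tree (level-order array): [5, 2, 22, None, None, 19, 27, 12, None, None, 46, 6]
Preorder traversal: [5, 2, 22, 19, 12, 6, 27, 46]


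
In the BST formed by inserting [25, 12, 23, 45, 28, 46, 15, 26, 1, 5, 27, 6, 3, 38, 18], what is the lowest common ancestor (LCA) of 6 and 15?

Tree insertion order: [25, 12, 23, 45, 28, 46, 15, 26, 1, 5, 27, 6, 3, 38, 18]
Tree (level-order array): [25, 12, 45, 1, 23, 28, 46, None, 5, 15, None, 26, 38, None, None, 3, 6, None, 18, None, 27]
In a BST, the LCA of p=6, q=15 is the first node v on the
root-to-leaf path with p <= v <= q (go left if both < v, right if both > v).
Walk from root:
  at 25: both 6 and 15 < 25, go left
  at 12: 6 <= 12 <= 15, this is the LCA
LCA = 12


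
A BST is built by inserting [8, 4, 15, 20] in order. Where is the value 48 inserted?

Starting tree (level order): [8, 4, 15, None, None, None, 20]
Insertion path: 8 -> 15 -> 20
Result: insert 48 as right child of 20
Final tree (level order): [8, 4, 15, None, None, None, 20, None, 48]


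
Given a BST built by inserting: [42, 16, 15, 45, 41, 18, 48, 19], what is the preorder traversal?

Tree insertion order: [42, 16, 15, 45, 41, 18, 48, 19]
Tree (level-order array): [42, 16, 45, 15, 41, None, 48, None, None, 18, None, None, None, None, 19]
Preorder traversal: [42, 16, 15, 41, 18, 19, 45, 48]


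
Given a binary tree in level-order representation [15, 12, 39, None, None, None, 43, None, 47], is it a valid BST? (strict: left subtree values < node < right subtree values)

Level-order array: [15, 12, 39, None, None, None, 43, None, 47]
Validate using subtree bounds (lo, hi): at each node, require lo < value < hi,
then recurse left with hi=value and right with lo=value.
Preorder trace (stopping at first violation):
  at node 15 with bounds (-inf, +inf): OK
  at node 12 with bounds (-inf, 15): OK
  at node 39 with bounds (15, +inf): OK
  at node 43 with bounds (39, +inf): OK
  at node 47 with bounds (43, +inf): OK
No violation found at any node.
Result: Valid BST


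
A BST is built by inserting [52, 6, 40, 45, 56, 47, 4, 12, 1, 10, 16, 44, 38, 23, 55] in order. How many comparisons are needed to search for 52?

Search path for 52: 52
Found: True
Comparisons: 1


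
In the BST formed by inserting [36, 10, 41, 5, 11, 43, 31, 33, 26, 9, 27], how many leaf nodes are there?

Tree built from: [36, 10, 41, 5, 11, 43, 31, 33, 26, 9, 27]
Tree (level-order array): [36, 10, 41, 5, 11, None, 43, None, 9, None, 31, None, None, None, None, 26, 33, None, 27]
Rule: A leaf has 0 children.
Per-node child counts:
  node 36: 2 child(ren)
  node 10: 2 child(ren)
  node 5: 1 child(ren)
  node 9: 0 child(ren)
  node 11: 1 child(ren)
  node 31: 2 child(ren)
  node 26: 1 child(ren)
  node 27: 0 child(ren)
  node 33: 0 child(ren)
  node 41: 1 child(ren)
  node 43: 0 child(ren)
Matching nodes: [9, 27, 33, 43]
Count of leaf nodes: 4


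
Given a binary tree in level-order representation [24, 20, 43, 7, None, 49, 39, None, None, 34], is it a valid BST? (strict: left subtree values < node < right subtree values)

Level-order array: [24, 20, 43, 7, None, 49, 39, None, None, 34]
Validate using subtree bounds (lo, hi): at each node, require lo < value < hi,
then recurse left with hi=value and right with lo=value.
Preorder trace (stopping at first violation):
  at node 24 with bounds (-inf, +inf): OK
  at node 20 with bounds (-inf, 24): OK
  at node 7 with bounds (-inf, 20): OK
  at node 43 with bounds (24, +inf): OK
  at node 49 with bounds (24, 43): VIOLATION
Node 49 violates its bound: not (24 < 49 < 43).
Result: Not a valid BST


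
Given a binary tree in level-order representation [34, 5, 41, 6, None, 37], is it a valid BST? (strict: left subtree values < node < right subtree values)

Level-order array: [34, 5, 41, 6, None, 37]
Validate using subtree bounds (lo, hi): at each node, require lo < value < hi,
then recurse left with hi=value and right with lo=value.
Preorder trace (stopping at first violation):
  at node 34 with bounds (-inf, +inf): OK
  at node 5 with bounds (-inf, 34): OK
  at node 6 with bounds (-inf, 5): VIOLATION
Node 6 violates its bound: not (-inf < 6 < 5).
Result: Not a valid BST


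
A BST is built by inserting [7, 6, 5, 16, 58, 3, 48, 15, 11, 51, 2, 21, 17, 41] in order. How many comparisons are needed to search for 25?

Search path for 25: 7 -> 16 -> 58 -> 48 -> 21 -> 41
Found: False
Comparisons: 6


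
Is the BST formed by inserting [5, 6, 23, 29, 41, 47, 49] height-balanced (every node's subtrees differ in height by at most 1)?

Tree (level-order array): [5, None, 6, None, 23, None, 29, None, 41, None, 47, None, 49]
Definition: a tree is height-balanced if, at every node, |h(left) - h(right)| <= 1 (empty subtree has height -1).
Bottom-up per-node check:
  node 49: h_left=-1, h_right=-1, diff=0 [OK], height=0
  node 47: h_left=-1, h_right=0, diff=1 [OK], height=1
  node 41: h_left=-1, h_right=1, diff=2 [FAIL (|-1-1|=2 > 1)], height=2
  node 29: h_left=-1, h_right=2, diff=3 [FAIL (|-1-2|=3 > 1)], height=3
  node 23: h_left=-1, h_right=3, diff=4 [FAIL (|-1-3|=4 > 1)], height=4
  node 6: h_left=-1, h_right=4, diff=5 [FAIL (|-1-4|=5 > 1)], height=5
  node 5: h_left=-1, h_right=5, diff=6 [FAIL (|-1-5|=6 > 1)], height=6
Node 41 violates the condition: |-1 - 1| = 2 > 1.
Result: Not balanced


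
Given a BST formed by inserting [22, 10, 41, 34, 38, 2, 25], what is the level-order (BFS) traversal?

Tree insertion order: [22, 10, 41, 34, 38, 2, 25]
Tree (level-order array): [22, 10, 41, 2, None, 34, None, None, None, 25, 38]
BFS from the root, enqueuing left then right child of each popped node:
  queue [22] -> pop 22, enqueue [10, 41], visited so far: [22]
  queue [10, 41] -> pop 10, enqueue [2], visited so far: [22, 10]
  queue [41, 2] -> pop 41, enqueue [34], visited so far: [22, 10, 41]
  queue [2, 34] -> pop 2, enqueue [none], visited so far: [22, 10, 41, 2]
  queue [34] -> pop 34, enqueue [25, 38], visited so far: [22, 10, 41, 2, 34]
  queue [25, 38] -> pop 25, enqueue [none], visited so far: [22, 10, 41, 2, 34, 25]
  queue [38] -> pop 38, enqueue [none], visited so far: [22, 10, 41, 2, 34, 25, 38]
Result: [22, 10, 41, 2, 34, 25, 38]


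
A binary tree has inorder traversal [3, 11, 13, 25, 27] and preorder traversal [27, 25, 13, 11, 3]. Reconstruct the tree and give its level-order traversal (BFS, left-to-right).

Inorder:  [3, 11, 13, 25, 27]
Preorder: [27, 25, 13, 11, 3]
Algorithm: preorder visits root first, so consume preorder in order;
for each root, split the current inorder slice at that value into
left-subtree inorder and right-subtree inorder, then recurse.
Recursive splits:
  root=27; inorder splits into left=[3, 11, 13, 25], right=[]
  root=25; inorder splits into left=[3, 11, 13], right=[]
  root=13; inorder splits into left=[3, 11], right=[]
  root=11; inorder splits into left=[3], right=[]
  root=3; inorder splits into left=[], right=[]
Reconstructed level-order: [27, 25, 13, 11, 3]


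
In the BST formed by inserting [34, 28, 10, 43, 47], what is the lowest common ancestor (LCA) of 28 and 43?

Tree insertion order: [34, 28, 10, 43, 47]
Tree (level-order array): [34, 28, 43, 10, None, None, 47]
In a BST, the LCA of p=28, q=43 is the first node v on the
root-to-leaf path with p <= v <= q (go left if both < v, right if both > v).
Walk from root:
  at 34: 28 <= 34 <= 43, this is the LCA
LCA = 34


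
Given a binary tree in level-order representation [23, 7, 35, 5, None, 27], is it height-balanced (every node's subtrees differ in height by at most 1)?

Tree (level-order array): [23, 7, 35, 5, None, 27]
Definition: a tree is height-balanced if, at every node, |h(left) - h(right)| <= 1 (empty subtree has height -1).
Bottom-up per-node check:
  node 5: h_left=-1, h_right=-1, diff=0 [OK], height=0
  node 7: h_left=0, h_right=-1, diff=1 [OK], height=1
  node 27: h_left=-1, h_right=-1, diff=0 [OK], height=0
  node 35: h_left=0, h_right=-1, diff=1 [OK], height=1
  node 23: h_left=1, h_right=1, diff=0 [OK], height=2
All nodes satisfy the balance condition.
Result: Balanced


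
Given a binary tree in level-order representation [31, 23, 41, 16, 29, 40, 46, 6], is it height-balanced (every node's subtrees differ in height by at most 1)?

Tree (level-order array): [31, 23, 41, 16, 29, 40, 46, 6]
Definition: a tree is height-balanced if, at every node, |h(left) - h(right)| <= 1 (empty subtree has height -1).
Bottom-up per-node check:
  node 6: h_left=-1, h_right=-1, diff=0 [OK], height=0
  node 16: h_left=0, h_right=-1, diff=1 [OK], height=1
  node 29: h_left=-1, h_right=-1, diff=0 [OK], height=0
  node 23: h_left=1, h_right=0, diff=1 [OK], height=2
  node 40: h_left=-1, h_right=-1, diff=0 [OK], height=0
  node 46: h_left=-1, h_right=-1, diff=0 [OK], height=0
  node 41: h_left=0, h_right=0, diff=0 [OK], height=1
  node 31: h_left=2, h_right=1, diff=1 [OK], height=3
All nodes satisfy the balance condition.
Result: Balanced


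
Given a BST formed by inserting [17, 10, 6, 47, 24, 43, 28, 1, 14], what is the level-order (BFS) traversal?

Tree insertion order: [17, 10, 6, 47, 24, 43, 28, 1, 14]
Tree (level-order array): [17, 10, 47, 6, 14, 24, None, 1, None, None, None, None, 43, None, None, 28]
BFS from the root, enqueuing left then right child of each popped node:
  queue [17] -> pop 17, enqueue [10, 47], visited so far: [17]
  queue [10, 47] -> pop 10, enqueue [6, 14], visited so far: [17, 10]
  queue [47, 6, 14] -> pop 47, enqueue [24], visited so far: [17, 10, 47]
  queue [6, 14, 24] -> pop 6, enqueue [1], visited so far: [17, 10, 47, 6]
  queue [14, 24, 1] -> pop 14, enqueue [none], visited so far: [17, 10, 47, 6, 14]
  queue [24, 1] -> pop 24, enqueue [43], visited so far: [17, 10, 47, 6, 14, 24]
  queue [1, 43] -> pop 1, enqueue [none], visited so far: [17, 10, 47, 6, 14, 24, 1]
  queue [43] -> pop 43, enqueue [28], visited so far: [17, 10, 47, 6, 14, 24, 1, 43]
  queue [28] -> pop 28, enqueue [none], visited so far: [17, 10, 47, 6, 14, 24, 1, 43, 28]
Result: [17, 10, 47, 6, 14, 24, 1, 43, 28]


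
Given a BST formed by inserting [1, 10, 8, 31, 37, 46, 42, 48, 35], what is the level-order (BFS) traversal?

Tree insertion order: [1, 10, 8, 31, 37, 46, 42, 48, 35]
Tree (level-order array): [1, None, 10, 8, 31, None, None, None, 37, 35, 46, None, None, 42, 48]
BFS from the root, enqueuing left then right child of each popped node:
  queue [1] -> pop 1, enqueue [10], visited so far: [1]
  queue [10] -> pop 10, enqueue [8, 31], visited so far: [1, 10]
  queue [8, 31] -> pop 8, enqueue [none], visited so far: [1, 10, 8]
  queue [31] -> pop 31, enqueue [37], visited so far: [1, 10, 8, 31]
  queue [37] -> pop 37, enqueue [35, 46], visited so far: [1, 10, 8, 31, 37]
  queue [35, 46] -> pop 35, enqueue [none], visited so far: [1, 10, 8, 31, 37, 35]
  queue [46] -> pop 46, enqueue [42, 48], visited so far: [1, 10, 8, 31, 37, 35, 46]
  queue [42, 48] -> pop 42, enqueue [none], visited so far: [1, 10, 8, 31, 37, 35, 46, 42]
  queue [48] -> pop 48, enqueue [none], visited so far: [1, 10, 8, 31, 37, 35, 46, 42, 48]
Result: [1, 10, 8, 31, 37, 35, 46, 42, 48]


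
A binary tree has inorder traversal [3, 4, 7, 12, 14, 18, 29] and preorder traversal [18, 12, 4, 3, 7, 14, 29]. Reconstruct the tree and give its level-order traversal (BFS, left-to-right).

Inorder:  [3, 4, 7, 12, 14, 18, 29]
Preorder: [18, 12, 4, 3, 7, 14, 29]
Algorithm: preorder visits root first, so consume preorder in order;
for each root, split the current inorder slice at that value into
left-subtree inorder and right-subtree inorder, then recurse.
Recursive splits:
  root=18; inorder splits into left=[3, 4, 7, 12, 14], right=[29]
  root=12; inorder splits into left=[3, 4, 7], right=[14]
  root=4; inorder splits into left=[3], right=[7]
  root=3; inorder splits into left=[], right=[]
  root=7; inorder splits into left=[], right=[]
  root=14; inorder splits into left=[], right=[]
  root=29; inorder splits into left=[], right=[]
Reconstructed level-order: [18, 12, 29, 4, 14, 3, 7]


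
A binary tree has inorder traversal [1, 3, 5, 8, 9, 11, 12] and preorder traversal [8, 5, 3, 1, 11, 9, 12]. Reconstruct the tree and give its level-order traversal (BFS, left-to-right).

Inorder:  [1, 3, 5, 8, 9, 11, 12]
Preorder: [8, 5, 3, 1, 11, 9, 12]
Algorithm: preorder visits root first, so consume preorder in order;
for each root, split the current inorder slice at that value into
left-subtree inorder and right-subtree inorder, then recurse.
Recursive splits:
  root=8; inorder splits into left=[1, 3, 5], right=[9, 11, 12]
  root=5; inorder splits into left=[1, 3], right=[]
  root=3; inorder splits into left=[1], right=[]
  root=1; inorder splits into left=[], right=[]
  root=11; inorder splits into left=[9], right=[12]
  root=9; inorder splits into left=[], right=[]
  root=12; inorder splits into left=[], right=[]
Reconstructed level-order: [8, 5, 11, 3, 9, 12, 1]
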